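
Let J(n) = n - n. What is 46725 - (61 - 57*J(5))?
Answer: 46664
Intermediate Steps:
J(n) = 0
46725 - (61 - 57*J(5)) = 46725 - (61 - 57*0) = 46725 - (61 + 0) = 46725 - 1*61 = 46725 - 61 = 46664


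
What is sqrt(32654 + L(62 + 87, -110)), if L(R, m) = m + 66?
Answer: sqrt(32610) ≈ 180.58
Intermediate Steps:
L(R, m) = 66 + m
sqrt(32654 + L(62 + 87, -110)) = sqrt(32654 + (66 - 110)) = sqrt(32654 - 44) = sqrt(32610)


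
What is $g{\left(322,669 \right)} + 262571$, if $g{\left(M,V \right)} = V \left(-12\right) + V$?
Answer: $255212$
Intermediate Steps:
$g{\left(M,V \right)} = - 11 V$ ($g{\left(M,V \right)} = - 12 V + V = - 11 V$)
$g{\left(322,669 \right)} + 262571 = \left(-11\right) 669 + 262571 = -7359 + 262571 = 255212$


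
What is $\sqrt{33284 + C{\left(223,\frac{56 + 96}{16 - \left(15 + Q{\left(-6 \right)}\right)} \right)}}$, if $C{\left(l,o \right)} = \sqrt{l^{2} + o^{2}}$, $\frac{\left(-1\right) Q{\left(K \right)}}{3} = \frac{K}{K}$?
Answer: $\sqrt{33284 + \sqrt{51173}} \approx 183.06$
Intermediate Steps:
$Q{\left(K \right)} = -3$ ($Q{\left(K \right)} = - 3 \frac{K}{K} = \left(-3\right) 1 = -3$)
$\sqrt{33284 + C{\left(223,\frac{56 + 96}{16 - \left(15 + Q{\left(-6 \right)}\right)} \right)}} = \sqrt{33284 + \sqrt{223^{2} + \left(\frac{56 + 96}{16 - 12}\right)^{2}}} = \sqrt{33284 + \sqrt{49729 + \left(\frac{152}{16 + \left(-15 + 3\right)}\right)^{2}}} = \sqrt{33284 + \sqrt{49729 + \left(\frac{152}{16 - 12}\right)^{2}}} = \sqrt{33284 + \sqrt{49729 + \left(\frac{152}{4}\right)^{2}}} = \sqrt{33284 + \sqrt{49729 + \left(152 \cdot \frac{1}{4}\right)^{2}}} = \sqrt{33284 + \sqrt{49729 + 38^{2}}} = \sqrt{33284 + \sqrt{49729 + 1444}} = \sqrt{33284 + \sqrt{51173}}$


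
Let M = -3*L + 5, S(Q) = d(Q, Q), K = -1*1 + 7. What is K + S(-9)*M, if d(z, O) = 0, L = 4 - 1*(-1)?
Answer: 6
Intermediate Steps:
K = 6 (K = -1 + 7 = 6)
L = 5 (L = 4 + 1 = 5)
S(Q) = 0
M = -10 (M = -3*5 + 5 = -15 + 5 = -10)
K + S(-9)*M = 6 + 0*(-10) = 6 + 0 = 6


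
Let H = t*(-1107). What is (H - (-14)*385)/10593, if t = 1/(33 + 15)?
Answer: 85871/169488 ≈ 0.50665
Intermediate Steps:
t = 1/48 ≈ 0.020833
H = -369/16 (H = (1/48)*(-1107) = -369/16 ≈ -23.063)
(H - (-14)*385)/10593 = (-369/16 - (-14)*385)/10593 = (-369/16 - 1*(-5390))*(1/10593) = (-369/16 + 5390)*(1/10593) = (85871/16)*(1/10593) = 85871/169488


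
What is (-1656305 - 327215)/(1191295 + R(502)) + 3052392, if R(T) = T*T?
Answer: 400501121608/131209 ≈ 3.0524e+6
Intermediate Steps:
R(T) = T²
(-1656305 - 327215)/(1191295 + R(502)) + 3052392 = (-1656305 - 327215)/(1191295 + 502²) + 3052392 = -1983520/(1191295 + 252004) + 3052392 = -1983520/1443299 + 3052392 = -1983520*1/1443299 + 3052392 = -180320/131209 + 3052392 = 400501121608/131209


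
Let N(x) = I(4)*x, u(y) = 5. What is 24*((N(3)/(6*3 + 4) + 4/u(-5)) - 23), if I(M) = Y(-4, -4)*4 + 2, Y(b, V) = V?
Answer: -31824/55 ≈ -578.62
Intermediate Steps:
I(M) = -14 (I(M) = -4*4 + 2 = -16 + 2 = -14)
N(x) = -14*x
24*((N(3)/(6*3 + 4) + 4/u(-5)) - 23) = 24*(((-14*3)/(6*3 + 4) + 4/5) - 23) = 24*((-42/(18 + 4) + 4*(⅕)) - 23) = 24*((-42/22 + ⅘) - 23) = 24*((-42*1/22 + ⅘) - 23) = 24*((-21/11 + ⅘) - 23) = 24*(-61/55 - 23) = 24*(-1326/55) = -31824/55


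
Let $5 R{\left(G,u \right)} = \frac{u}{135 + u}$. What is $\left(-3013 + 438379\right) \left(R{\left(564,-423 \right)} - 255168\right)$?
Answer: $- \frac{8887307487939}{80} \approx -1.1109 \cdot 10^{11}$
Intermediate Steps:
$R{\left(G,u \right)} = \frac{u}{5 \left(135 + u\right)}$ ($R{\left(G,u \right)} = \frac{u \frac{1}{135 + u}}{5} = \frac{u}{5 \left(135 + u\right)}$)
$\left(-3013 + 438379\right) \left(R{\left(564,-423 \right)} - 255168\right) = \left(-3013 + 438379\right) \left(\frac{1}{5} \left(-423\right) \frac{1}{135 - 423} - 255168\right) = 435366 \left(\frac{1}{5} \left(-423\right) \frac{1}{-288} - 255168\right) = 435366 \left(\frac{1}{5} \left(-423\right) \left(- \frac{1}{288}\right) - 255168\right) = 435366 \left(\frac{47}{160} - 255168\right) = 435366 \left(- \frac{40826833}{160}\right) = - \frac{8887307487939}{80}$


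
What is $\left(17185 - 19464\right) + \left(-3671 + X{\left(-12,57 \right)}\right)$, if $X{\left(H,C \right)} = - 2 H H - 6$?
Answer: $-6244$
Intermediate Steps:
$X{\left(H,C \right)} = -6 - 2 H^{2}$ ($X{\left(H,C \right)} = - 2 H^{2} - 6 = -6 - 2 H^{2}$)
$\left(17185 - 19464\right) + \left(-3671 + X{\left(-12,57 \right)}\right) = \left(17185 - 19464\right) - \left(3677 + 288\right) = -2279 - 3965 = -6244$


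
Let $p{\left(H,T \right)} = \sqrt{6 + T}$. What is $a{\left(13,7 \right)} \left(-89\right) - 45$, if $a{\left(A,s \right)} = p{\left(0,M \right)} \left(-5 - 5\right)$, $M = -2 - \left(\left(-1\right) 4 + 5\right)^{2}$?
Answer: $-45 + 890 \sqrt{3} \approx 1496.5$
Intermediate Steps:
$M = -3$ ($M = -2 - \left(-4 + 5\right)^{2} = -2 - 1^{2} = -2 - 1 = -3$)
$a{\left(A,s \right)} = - 10 \sqrt{3}$ ($a{\left(A,s \right)} = \sqrt{6 - 3} \left(-5 - 5\right) = \sqrt{3} \left(-10\right) = - 10 \sqrt{3}$)
$a{\left(13,7 \right)} \left(-89\right) - 45 = - 10 \sqrt{3} \left(-89\right) - 45 = 890 \sqrt{3} - 45 = -45 + 890 \sqrt{3}$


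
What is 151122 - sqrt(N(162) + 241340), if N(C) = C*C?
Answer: 151122 - 8*sqrt(4181) ≈ 1.5060e+5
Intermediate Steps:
N(C) = C**2
151122 - sqrt(N(162) + 241340) = 151122 - sqrt(162**2 + 241340) = 151122 - sqrt(26244 + 241340) = 151122 - sqrt(267584) = 151122 - 8*sqrt(4181)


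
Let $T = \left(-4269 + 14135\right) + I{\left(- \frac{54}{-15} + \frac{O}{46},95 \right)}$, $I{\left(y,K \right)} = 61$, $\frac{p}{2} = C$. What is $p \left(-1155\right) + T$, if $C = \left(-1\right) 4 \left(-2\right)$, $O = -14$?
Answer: $-8553$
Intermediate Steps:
$C = 8$ ($C = \left(-4\right) \left(-2\right) = 8$)
$p = 16$ ($p = 2 \cdot 8 = 16$)
$T = 9927$ ($T = \left(-4269 + 14135\right) + 61 = 9866 + 61 = 9927$)
$p \left(-1155\right) + T = 16 \left(-1155\right) + 9927 = -18480 + 9927 = -8553$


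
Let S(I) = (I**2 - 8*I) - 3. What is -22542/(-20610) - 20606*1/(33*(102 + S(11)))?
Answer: -9069353/2493810 ≈ -3.6367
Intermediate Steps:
S(I) = -3 + I**2 - 8*I
-22542/(-20610) - 20606*1/(33*(102 + S(11))) = -22542/(-20610) - 20606*1/(33*(102 + (-3 + 11**2 - 8*11))) = -22542*(-1/20610) - 20606*1/(33*(102 + (-3 + 121 - 88))) = 3757/3435 - 20606*1/(33*(102 + 30)) = 3757/3435 - 20606/(33*132) = 3757/3435 - 20606/4356 = 3757/3435 - 20606*1/4356 = 3757/3435 - 10303/2178 = -9069353/2493810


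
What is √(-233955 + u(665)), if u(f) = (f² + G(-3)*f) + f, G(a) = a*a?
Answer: 6*√5970 ≈ 463.59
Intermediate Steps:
G(a) = a²
u(f) = f² + 10*f (u(f) = (f² + (-3)²*f) + f = (f² + 9*f) + f = f² + 10*f)
√(-233955 + u(665)) = √(-233955 + 665*(10 + 665)) = √(-233955 + 665*675) = √(-233955 + 448875) = √214920 = 6*√5970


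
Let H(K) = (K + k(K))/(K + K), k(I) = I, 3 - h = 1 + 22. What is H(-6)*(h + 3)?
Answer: -17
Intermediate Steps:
h = -20 (h = 3 - (1 + 22) = 3 - 1*23 = 3 - 23 = -20)
H(K) = 1 (H(K) = (K + K)/(K + K) = (2*K)/((2*K)) = (2*K)*(1/(2*K)) = 1)
H(-6)*(h + 3) = 1*(-20 + 3) = 1*(-17) = -17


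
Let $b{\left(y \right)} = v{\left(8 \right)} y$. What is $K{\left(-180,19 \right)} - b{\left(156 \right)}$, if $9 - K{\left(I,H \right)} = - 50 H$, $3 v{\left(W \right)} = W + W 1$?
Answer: $127$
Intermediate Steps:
$v{\left(W \right)} = \frac{2 W}{3}$ ($v{\left(W \right)} = \frac{W + W 1}{3} = \frac{W + W}{3} = \frac{2 W}{3}$)
$K{\left(I,H \right)} = 9 + 50 H$ ($K{\left(I,H \right)} = 9 - - 50 H = 9 + 50 H$)
$b{\left(y \right)} = \frac{16 y}{3}$ ($b{\left(y \right)} = \frac{2}{3} \cdot 8 y = \frac{16 y}{3}$)
$K{\left(-180,19 \right)} - b{\left(156 \right)} = \left(9 + 50 \cdot 19\right) - \frac{16}{3} \cdot 156 = \left(9 + 950\right) - 832 = 959 - 832 = 127$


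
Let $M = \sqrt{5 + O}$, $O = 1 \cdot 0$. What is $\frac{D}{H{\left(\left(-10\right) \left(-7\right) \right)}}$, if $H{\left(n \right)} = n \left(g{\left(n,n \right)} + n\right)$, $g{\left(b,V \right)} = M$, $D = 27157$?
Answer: $\frac{27157}{4895} - \frac{27157 \sqrt{5}}{342650} \approx 5.3707$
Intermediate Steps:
$O = 0$
$M = \sqrt{5}$ ($M = \sqrt{5 + 0} = \sqrt{5} \approx 2.2361$)
$g{\left(b,V \right)} = \sqrt{5}$
$H{\left(n \right)} = n \left(n + \sqrt{5}\right)$ ($H{\left(n \right)} = n \left(\sqrt{5} + n\right) = n \left(n + \sqrt{5}\right)$)
$\frac{D}{H{\left(\left(-10\right) \left(-7\right) \right)}} = \frac{27157}{\left(-10\right) \left(-7\right) \left(\left(-10\right) \left(-7\right) + \sqrt{5}\right)} = \frac{27157}{70 \left(70 + \sqrt{5}\right)} = \frac{27157}{4900 + 70 \sqrt{5}}$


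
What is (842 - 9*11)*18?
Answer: 13374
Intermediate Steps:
(842 - 9*11)*18 = (842 - 99)*18 = 743*18 = 13374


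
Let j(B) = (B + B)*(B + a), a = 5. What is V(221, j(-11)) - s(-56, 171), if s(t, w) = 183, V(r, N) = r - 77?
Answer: -39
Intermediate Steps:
j(B) = 2*B*(5 + B) (j(B) = (B + B)*(B + 5) = (2*B)*(5 + B) = 2*B*(5 + B))
V(r, N) = -77 + r
V(221, j(-11)) - s(-56, 171) = (-77 + 221) - 1*183 = 144 - 183 = -39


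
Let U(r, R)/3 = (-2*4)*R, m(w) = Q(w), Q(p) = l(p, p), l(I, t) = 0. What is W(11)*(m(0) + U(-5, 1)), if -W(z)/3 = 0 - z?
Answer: -792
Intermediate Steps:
W(z) = 3*z (W(z) = -3*(0 - z) = -(-3)*z = 3*z)
Q(p) = 0
m(w) = 0
U(r, R) = -24*R (U(r, R) = 3*((-2*4)*R) = 3*(-8*R) = -24*R)
W(11)*(m(0) + U(-5, 1)) = (3*11)*(0 - 24*1) = 33*(0 - 24) = 33*(-24) = -792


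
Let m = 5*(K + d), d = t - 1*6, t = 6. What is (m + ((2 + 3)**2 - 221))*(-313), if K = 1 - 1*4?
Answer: 66043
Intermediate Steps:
K = -3 (K = 1 - 4 = -3)
d = 0 (d = 6 - 1*6 = 6 - 6 = 0)
m = -15 (m = 5*(-3 + 0) = 5*(-3) = -15)
(m + ((2 + 3)**2 - 221))*(-313) = (-15 + ((2 + 3)**2 - 221))*(-313) = (-15 + (5**2 - 221))*(-313) = (-15 + (25 - 221))*(-313) = (-15 - 196)*(-313) = -211*(-313) = 66043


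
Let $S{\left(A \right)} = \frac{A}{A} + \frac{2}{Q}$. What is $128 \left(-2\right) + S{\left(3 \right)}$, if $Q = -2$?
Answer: $-256$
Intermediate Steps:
$S{\left(A \right)} = 0$ ($S{\left(A \right)} = \frac{A}{A} + \frac{2}{-2} = 1 + 2 \left(- \frac{1}{2}\right) = 1 - 1 = 0$)
$128 \left(-2\right) + S{\left(3 \right)} = 128 \left(-2\right) + 0 = -256 + 0 = -256$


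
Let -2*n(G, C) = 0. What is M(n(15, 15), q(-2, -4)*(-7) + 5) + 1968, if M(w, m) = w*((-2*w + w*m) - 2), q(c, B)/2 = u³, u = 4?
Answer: 1968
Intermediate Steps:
n(G, C) = 0 (n(G, C) = -½*0 = 0)
q(c, B) = 128 (q(c, B) = 2*4³ = 2*64 = 128)
M(w, m) = w*(-2 - 2*w + m*w) (M(w, m) = w*((-2*w + m*w) - 2) = w*(-2 - 2*w + m*w))
M(n(15, 15), q(-2, -4)*(-7) + 5) + 1968 = 0*(-2 - 2*0 + (128*(-7) + 5)*0) + 1968 = 0*(-2 + 0 + (-896 + 5)*0) + 1968 = 0*(-2 + 0 - 891*0) + 1968 = 0*(-2 + 0 + 0) + 1968 = 0*(-2) + 1968 = 0 + 1968 = 1968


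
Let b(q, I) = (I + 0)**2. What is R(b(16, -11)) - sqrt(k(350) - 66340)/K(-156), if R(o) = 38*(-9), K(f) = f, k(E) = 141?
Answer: -342 + 7*I*sqrt(1351)/156 ≈ -342.0 + 1.6493*I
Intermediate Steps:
b(q, I) = I**2
R(o) = -342
R(b(16, -11)) - sqrt(k(350) - 66340)/K(-156) = -342 - sqrt(141 - 66340)/(-156) = -342 - sqrt(-66199)*(-1)/156 = -342 - 7*I*sqrt(1351)*(-1)/156 = -342 - (-7)*I*sqrt(1351)/156 = -342 + 7*I*sqrt(1351)/156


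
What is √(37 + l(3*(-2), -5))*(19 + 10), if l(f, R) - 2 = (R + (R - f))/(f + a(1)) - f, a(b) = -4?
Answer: 29*√1135/5 ≈ 195.40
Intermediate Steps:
l(f, R) = 2 - f + (-f + 2*R)/(-4 + f) (l(f, R) = 2 + ((R + (R - f))/(f - 4) - f) = 2 + ((-f + 2*R)/(-4 + f) - f) = 2 + (-f + (-f + 2*R)/(-4 + f)) = 2 - f + (-f + 2*R)/(-4 + f))
√(37 + l(3*(-2), -5))*(19 + 10) = √(37 + (-8 - (3*(-2))² + 2*(-5) + 5*(3*(-2)))/(-4 + 3*(-2)))*(19 + 10) = √(37 + (-8 - 1*(-6)² - 10 + 5*(-6))/(-4 - 6))*29 = √(37 + (-8 - 1*36 - 10 - 30)/(-10))*29 = √(37 - (-8 - 36 - 10 - 30)/10)*29 = √(37 - ⅒*(-84))*29 = √(37 + 42/5)*29 = √(227/5)*29 = (√1135/5)*29 = 29*√1135/5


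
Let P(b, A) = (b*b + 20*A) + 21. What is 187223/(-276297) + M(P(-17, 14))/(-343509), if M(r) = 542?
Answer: -21487512827/31636835391 ≈ -0.67919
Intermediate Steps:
P(b, A) = 21 + b² + 20*A (P(b, A) = (b² + 20*A) + 21 = 21 + b² + 20*A)
187223/(-276297) + M(P(-17, 14))/(-343509) = 187223/(-276297) + 542/(-343509) = 187223*(-1/276297) + 542*(-1/343509) = -187223/276297 - 542/343509 = -21487512827/31636835391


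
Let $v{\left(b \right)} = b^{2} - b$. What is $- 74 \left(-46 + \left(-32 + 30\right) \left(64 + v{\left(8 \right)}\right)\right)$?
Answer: $21164$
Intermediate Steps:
$- 74 \left(-46 + \left(-32 + 30\right) \left(64 + v{\left(8 \right)}\right)\right) = - 74 \left(-46 + \left(-32 + 30\right) \left(64 + 8 \left(-1 + 8\right)\right)\right) = - 74 \left(-46 - 2 \left(64 + 8 \cdot 7\right)\right) = - 74 \left(-46 - 2 \left(64 + 56\right)\right) = - 74 \left(-46 - 240\right) = \left(-74\right) \left(-286\right) = 21164$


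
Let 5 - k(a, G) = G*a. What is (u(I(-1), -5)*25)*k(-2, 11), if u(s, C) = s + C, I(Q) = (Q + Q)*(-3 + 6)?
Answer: -7425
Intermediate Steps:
I(Q) = 6*Q (I(Q) = (2*Q)*3 = 6*Q)
k(a, G) = 5 - G*a
u(s, C) = C + s
(u(I(-1), -5)*25)*k(-2, 11) = ((-5 + 6*(-1))*25)*(5 - 1*11*(-2)) = ((-5 - 6)*25)*(5 + 22) = -11*25*27 = -275*27 = -7425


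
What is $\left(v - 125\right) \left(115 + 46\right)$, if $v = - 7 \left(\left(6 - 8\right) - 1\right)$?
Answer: $-16744$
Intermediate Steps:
$v = 21$ ($v = - 7 \left(\left(6 - 8\right) - 1\right) = - 7 \left(-2 - 1\right) = \left(-7\right) \left(-3\right) = 21$)
$\left(v - 125\right) \left(115 + 46\right) = \left(21 - 125\right) \left(115 + 46\right) = \left(-104\right) 161 = -16744$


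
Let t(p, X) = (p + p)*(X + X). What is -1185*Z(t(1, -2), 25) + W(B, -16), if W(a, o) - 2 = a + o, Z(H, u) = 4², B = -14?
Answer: -18988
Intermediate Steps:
t(p, X) = 4*X*p (t(p, X) = (2*p)*(2*X) = 4*X*p)
Z(H, u) = 16
W(a, o) = 2 + a + o (W(a, o) = 2 + (a + o) = 2 + a + o)
-1185*Z(t(1, -2), 25) + W(B, -16) = -1185*16 + (2 - 14 - 16) = -18960 - 28 = -18988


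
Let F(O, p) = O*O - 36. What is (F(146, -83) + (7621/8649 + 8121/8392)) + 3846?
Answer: 1823839777369/72582408 ≈ 25128.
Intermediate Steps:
F(O, p) = -36 + O² (F(O, p) = O² - 36 = -36 + O²)
(F(146, -83) + (7621/8649 + 8121/8392)) + 3846 = ((-36 + 146²) + (7621/8649 + 8121/8392)) + 3846 = ((-36 + 21316) + (7621*(1/8649) + 8121*(1/8392))) + 3846 = (21280 + (7621/8649 + 8121/8392)) + 3846 = (21280 + 134193961/72582408) + 3846 = 1544687836201/72582408 + 3846 = 1823839777369/72582408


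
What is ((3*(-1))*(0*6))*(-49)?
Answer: 0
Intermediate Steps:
((3*(-1))*(0*6))*(-49) = -3*0*(-49) = 0*(-49) = 0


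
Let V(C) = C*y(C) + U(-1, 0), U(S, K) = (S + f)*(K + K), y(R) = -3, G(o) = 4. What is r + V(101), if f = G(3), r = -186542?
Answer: -186845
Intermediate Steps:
f = 4
U(S, K) = 2*K*(4 + S) (U(S, K) = (S + 4)*(K + K) = (4 + S)*(2*K) = 2*K*(4 + S))
V(C) = -3*C (V(C) = C*(-3) + 2*0*(4 - 1) = -3*C + 2*0*3 = -3*C + 0 = -3*C)
r + V(101) = -186542 - 3*101 = -186542 - 303 = -186845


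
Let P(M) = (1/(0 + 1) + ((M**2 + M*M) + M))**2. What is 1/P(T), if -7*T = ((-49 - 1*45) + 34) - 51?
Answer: 2401/648619024 ≈ 3.7017e-6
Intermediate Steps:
T = 111/7 (T = -(((-49 - 1*45) + 34) - 51)/7 = -(((-49 - 45) + 34) - 51)/7 = -((-94 + 34) - 51)/7 = -(-60 - 51)/7 = -1/7*(-111) = 111/7 ≈ 15.857)
P(M) = (1 + M + 2*M**2)**2 (P(M) = (1/1 + ((M**2 + M**2) + M))**2 = (1 + (2*M**2 + M))**2 = (1 + (M + 2*M**2))**2 = (1 + M + 2*M**2)**2)
1/P(T) = 1/((1 + 111/7 + 2*(111/7)**2)**2) = 1/((1 + 111/7 + 2*(12321/49))**2) = 1/((1 + 111/7 + 24642/49)**2) = 1/((25468/49)**2) = 1/(648619024/2401) = 2401/648619024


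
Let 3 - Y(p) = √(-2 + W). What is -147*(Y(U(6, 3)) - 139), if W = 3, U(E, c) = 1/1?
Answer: 20139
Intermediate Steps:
U(E, c) = 1
Y(p) = 2 (Y(p) = 3 - √(-2 + 3) = 3 - √1 = 3 - 1*1 = 3 - 1 = 2)
-147*(Y(U(6, 3)) - 139) = -147*(2 - 139) = -147*(-137) = 20139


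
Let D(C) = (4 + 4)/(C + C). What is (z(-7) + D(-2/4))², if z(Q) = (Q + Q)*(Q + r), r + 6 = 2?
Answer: 21316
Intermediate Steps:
r = -4 (r = -6 + 2 = -4)
z(Q) = 2*Q*(-4 + Q) (z(Q) = (Q + Q)*(Q - 4) = (2*Q)*(-4 + Q) = 2*Q*(-4 + Q))
D(C) = 4/C (D(C) = 8/((2*C)) = 8*(1/(2*C)) = 4/C)
(z(-7) + D(-2/4))² = (2*(-7)*(-4 - 7) + 4/((-2/4)))² = (2*(-7)*(-11) + 4/((-2*¼)))² = (154 + 4/(-½))² = (154 + 4*(-2))² = (154 - 8)² = 146² = 21316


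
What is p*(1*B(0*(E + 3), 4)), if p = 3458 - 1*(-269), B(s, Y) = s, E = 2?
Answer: 0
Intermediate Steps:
p = 3727 (p = 3458 + 269 = 3727)
p*(1*B(0*(E + 3), 4)) = 3727*(1*(0*(2 + 3))) = 3727*(1*(0*5)) = 3727*(1*0) = 3727*0 = 0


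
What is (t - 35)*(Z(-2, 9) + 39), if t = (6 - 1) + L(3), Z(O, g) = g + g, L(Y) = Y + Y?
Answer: -1368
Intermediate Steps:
L(Y) = 2*Y
Z(O, g) = 2*g
t = 11 (t = (6 - 1) + 2*3 = 5 + 6 = 11)
(t - 35)*(Z(-2, 9) + 39) = (11 - 35)*(2*9 + 39) = -24*(18 + 39) = -24*57 = -1368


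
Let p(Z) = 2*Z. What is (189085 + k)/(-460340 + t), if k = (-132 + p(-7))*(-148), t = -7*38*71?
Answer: -70231/159742 ≈ -0.43965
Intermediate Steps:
t = -18886 (t = -266*71 = -18886)
k = 21608 (k = (-132 + 2*(-7))*(-148) = (-132 - 14)*(-148) = -146*(-148) = 21608)
(189085 + k)/(-460340 + t) = (189085 + 21608)/(-460340 - 18886) = 210693/(-479226) = 210693*(-1/479226) = -70231/159742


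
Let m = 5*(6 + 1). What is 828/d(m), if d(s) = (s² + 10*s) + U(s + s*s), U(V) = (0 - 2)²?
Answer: 828/1579 ≈ 0.52438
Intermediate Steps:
m = 35 (m = 5*7 = 35)
U(V) = 4 (U(V) = (-2)² = 4)
d(s) = 4 + s² + 10*s (d(s) = (s² + 10*s) + 4 = 4 + s² + 10*s)
828/d(m) = 828/(4 + 35² + 10*35) = 828/(4 + 1225 + 350) = 828/1579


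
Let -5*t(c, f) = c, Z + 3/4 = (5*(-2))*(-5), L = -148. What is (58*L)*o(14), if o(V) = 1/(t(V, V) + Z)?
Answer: -171680/929 ≈ -184.80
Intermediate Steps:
Z = 197/4 (Z = -¾ + (5*(-2))*(-5) = -¾ - 10*(-5) = -¾ + 50 = 197/4 ≈ 49.250)
t(c, f) = -c/5
o(V) = 1/(197/4 - V/5) (o(V) = 1/(-V/5 + 197/4) = 1/(197/4 - V/5))
(58*L)*o(14) = (58*(-148))*(-20/(-985 + 4*14)) = -(-171680)/(-985 + 56) = -(-171680)/(-929) = -(-171680)*(-1)/929 = -8584*20/929 = -171680/929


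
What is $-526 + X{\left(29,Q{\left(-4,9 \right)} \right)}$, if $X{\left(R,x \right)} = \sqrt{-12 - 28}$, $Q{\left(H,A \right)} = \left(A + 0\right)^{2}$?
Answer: $-526 + 2 i \sqrt{10} \approx -526.0 + 6.3246 i$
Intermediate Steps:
$Q{\left(H,A \right)} = A^{2}$
$X{\left(R,x \right)} = 2 i \sqrt{10}$ ($X{\left(R,x \right)} = \sqrt{-40} = 2 i \sqrt{10}$)
$-526 + X{\left(29,Q{\left(-4,9 \right)} \right)} = -526 + 2 i \sqrt{10}$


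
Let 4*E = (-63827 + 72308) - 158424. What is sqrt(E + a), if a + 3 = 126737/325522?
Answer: I*sqrt(3972438111027841)/325522 ≈ 193.62*I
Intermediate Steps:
a = -849829/325522 (a = -3 + 126737/325522 = -849829/325522 ≈ -2.6107)
E = -149943/4 (E = ((-63827 + 72308) - 158424)/4 = (8481 - 158424)/4 = (1/4)*(-149943) = -149943/4 ≈ -37486.)
sqrt(E + a) = sqrt(-149943/4 - 849829/325522) = sqrt(-24406572281/651044) = I*sqrt(3972438111027841)/325522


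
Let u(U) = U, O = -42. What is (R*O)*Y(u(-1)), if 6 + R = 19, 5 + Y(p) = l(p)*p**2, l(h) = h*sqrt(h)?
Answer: 2730 + 546*I ≈ 2730.0 + 546.0*I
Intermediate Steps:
l(h) = h**(3/2)
Y(p) = -5 + p**(7/2) (Y(p) = -5 + p**(3/2)*p**2 = -5 + p**(7/2))
R = 13 (R = -6 + 19 = 13)
(R*O)*Y(u(-1)) = (13*(-42))*(-5 + (-1)**(7/2)) = -546*(-5 - I) = 2730 + 546*I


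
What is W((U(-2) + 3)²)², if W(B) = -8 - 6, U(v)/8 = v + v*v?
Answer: 196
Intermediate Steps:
U(v) = 8*v + 8*v² (U(v) = 8*(v + v*v) = 8*(v + v²) = 8*v + 8*v²)
W(B) = -14
W((U(-2) + 3)²)² = (-14)² = 196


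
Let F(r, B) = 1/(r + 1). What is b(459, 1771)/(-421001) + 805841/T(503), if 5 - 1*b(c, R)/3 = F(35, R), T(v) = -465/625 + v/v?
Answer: 127222450063943/40416096 ≈ 3.1478e+6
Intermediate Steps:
T(v) = 32/125 (T(v) = -465*1/625 + 1 = -93/125 + 1 = 32/125)
F(r, B) = 1/(1 + r)
b(c, R) = 179/12 (b(c, R) = 15 - 3/(1 + 35) = 15 - 3/36 = 15 - 3*1/36 = 15 - 1/12 = 179/12)
b(459, 1771)/(-421001) + 805841/T(503) = (179/12)/(-421001) + 805841/(32/125) = (179/12)*(-1/421001) + 805841*(125/32) = -179/5052012 + 100730125/32 = 127222450063943/40416096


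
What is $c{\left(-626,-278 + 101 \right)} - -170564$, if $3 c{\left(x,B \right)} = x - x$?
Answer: $170564$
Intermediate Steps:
$c{\left(x,B \right)} = 0$ ($c{\left(x,B \right)} = \frac{x - x}{3} = \frac{1}{3} \cdot 0 = 0$)
$c{\left(-626,-278 + 101 \right)} - -170564 = 0 - -170564 = 0 + 170564 = 170564$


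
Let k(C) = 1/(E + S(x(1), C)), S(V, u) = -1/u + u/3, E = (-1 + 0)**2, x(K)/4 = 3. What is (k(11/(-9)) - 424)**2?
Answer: 31456214881/175561 ≈ 1.7918e+5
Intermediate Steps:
x(K) = 12 (x(K) = 4*3 = 12)
E = 1 (E = (-1)**2 = 1)
S(V, u) = -1/u + u/3 (S(V, u) = -1/u + u*(1/3) = -1/u + u/3)
k(C) = 1/(1 - 1/C + C/3) (k(C) = 1/(1 + (-1/C + C/3)) = 1/(1 - 1/C + C/3))
(k(11/(-9)) - 424)**2 = (3*(11/(-9))/(-3 + (11/(-9))**2 + 3*(11/(-9))) - 424)**2 = (3*(11*(-1/9))/(-3 + (11*(-1/9))**2 + 3*(11*(-1/9))) - 424)**2 = (3*(-11/9)/(-3 + (-11/9)**2 + 3*(-11/9)) - 424)**2 = (3*(-11/9)/(-3 + 121/81 - 11/3) - 424)**2 = (3*(-11/9)/(-419/81) - 424)**2 = (3*(-11/9)*(-81/419) - 424)**2 = (297/419 - 424)**2 = (-177359/419)**2 = 31456214881/175561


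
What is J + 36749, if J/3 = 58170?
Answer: 211259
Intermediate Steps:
J = 174510 (J = 3*58170 = 174510)
J + 36749 = 174510 + 36749 = 211259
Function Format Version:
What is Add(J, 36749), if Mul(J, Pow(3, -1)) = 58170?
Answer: 211259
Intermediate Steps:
J = 174510 (J = Mul(3, 58170) = 174510)
Add(J, 36749) = Add(174510, 36749) = 211259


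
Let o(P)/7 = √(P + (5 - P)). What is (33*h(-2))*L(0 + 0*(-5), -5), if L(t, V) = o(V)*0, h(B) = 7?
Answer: 0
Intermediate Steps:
o(P) = 7*√5 (o(P) = 7*√(P + (5 - P)) = 7*√5)
L(t, V) = 0 (L(t, V) = (7*√5)*0 = 0)
(33*h(-2))*L(0 + 0*(-5), -5) = (33*7)*0 = 231*0 = 0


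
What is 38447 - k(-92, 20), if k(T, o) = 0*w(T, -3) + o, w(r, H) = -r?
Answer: 38427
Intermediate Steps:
k(T, o) = o (k(T, o) = 0*(-T) + o = 0 + o = o)
38447 - k(-92, 20) = 38447 - 1*20 = 38447 - 20 = 38427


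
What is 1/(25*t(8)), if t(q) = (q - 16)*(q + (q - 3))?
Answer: -1/2600 ≈ -0.00038462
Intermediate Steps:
t(q) = (-16 + q)*(-3 + 2*q) (t(q) = (-16 + q)*(q + (-3 + q)) = (-16 + q)*(-3 + 2*q))
1/(25*t(8)) = 1/(25*(48 - 35*8 + 2*8²)) = 1/(25*(48 - 280 + 2*64)) = 1/(25*(48 - 280 + 128)) = 1/(25*(-104)) = 1/(-2600) = -1/2600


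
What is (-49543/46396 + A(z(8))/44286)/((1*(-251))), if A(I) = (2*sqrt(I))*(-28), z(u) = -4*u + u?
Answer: 49543/11645396 + 56*I*sqrt(6)/5557893 ≈ 0.0042543 + 2.468e-5*I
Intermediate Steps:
z(u) = -3*u
A(I) = -56*sqrt(I)
(-49543/46396 + A(z(8))/44286)/((1*(-251))) = (-49543/46396 - 56*2*I*sqrt(6)/44286)/((1*(-251))) = (-49543*1/46396 - 112*I*sqrt(6)*(1/44286))/(-251) = (-49543/46396 - 112*I*sqrt(6)*(1/44286))*(-1/251) = (-49543/46396 - 56*I*sqrt(6)/22143)*(-1/251) = 49543/11645396 + 56*I*sqrt(6)/5557893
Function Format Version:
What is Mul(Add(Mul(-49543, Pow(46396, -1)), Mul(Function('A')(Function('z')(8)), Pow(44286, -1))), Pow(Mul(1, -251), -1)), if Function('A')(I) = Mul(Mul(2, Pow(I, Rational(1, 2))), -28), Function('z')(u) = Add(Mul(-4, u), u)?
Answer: Add(Rational(49543, 11645396), Mul(Rational(56, 5557893), I, Pow(6, Rational(1, 2)))) ≈ Add(0.0042543, Mul(2.4680e-5, I))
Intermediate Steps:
Function('z')(u) = Mul(-3, u)
Function('A')(I) = Mul(-56, Pow(I, Rational(1, 2)))
Mul(Add(Mul(-49543, Pow(46396, -1)), Mul(Function('A')(Function('z')(8)), Pow(44286, -1))), Pow(Mul(1, -251), -1)) = Mul(Add(Mul(-49543, Pow(46396, -1)), Mul(Mul(-56, Pow(Mul(-3, 8), Rational(1, 2))), Pow(44286, -1))), Pow(Mul(1, -251), -1)) = Mul(Add(Mul(-49543, Rational(1, 46396)), Mul(Mul(-56, Pow(-24, Rational(1, 2))), Rational(1, 44286))), Pow(-251, -1)) = Mul(Add(Rational(-49543, 46396), Mul(Mul(-56, Mul(2, I, Pow(6, Rational(1, 2)))), Rational(1, 44286))), Rational(-1, 251)) = Mul(Add(Rational(-49543, 46396), Mul(Mul(-112, I, Pow(6, Rational(1, 2))), Rational(1, 44286))), Rational(-1, 251)) = Mul(Add(Rational(-49543, 46396), Mul(Rational(-56, 22143), I, Pow(6, Rational(1, 2)))), Rational(-1, 251)) = Add(Rational(49543, 11645396), Mul(Rational(56, 5557893), I, Pow(6, Rational(1, 2))))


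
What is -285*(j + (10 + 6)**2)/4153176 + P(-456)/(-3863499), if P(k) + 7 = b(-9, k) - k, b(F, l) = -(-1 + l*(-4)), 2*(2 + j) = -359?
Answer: -16961173043/3565731405072 ≈ -0.0047567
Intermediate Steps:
j = -363/2 (j = -2 + (1/2)*(-359) = -2 - 359/2 = -363/2 ≈ -181.50)
b(F, l) = 1 + 4*l (b(F, l) = -(-1 - 4*l) = 1 + 4*l)
P(k) = -6 + 3*k (P(k) = -7 + ((1 + 4*k) - k) = -7 + (1 + 3*k) = -6 + 3*k)
-285*(j + (10 + 6)**2)/4153176 + P(-456)/(-3863499) = -285*(-363/2 + (10 + 6)**2)/4153176 + (-6 + 3*(-456))/(-3863499) = -285*(-363/2 + 16**2)*(1/4153176) + (-6 - 1368)*(-1/3863499) = -285*(-363/2 + 256)*(1/4153176) - 1374*(-1/3863499) = -285*149/2*(1/4153176) + 458/1287833 = -42465/2*1/4153176 + 458/1287833 = -14155/2768784 + 458/1287833 = -16961173043/3565731405072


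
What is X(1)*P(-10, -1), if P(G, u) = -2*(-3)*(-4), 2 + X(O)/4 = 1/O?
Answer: 96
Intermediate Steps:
X(O) = -8 + 4/O (X(O) = -8 + 4*(1/O) = -8 + 4/O)
P(G, u) = -24 (P(G, u) = 6*(-4) = -24)
X(1)*P(-10, -1) = (-8 + 4/1)*(-24) = (-8 + 4*1)*(-24) = (-8 + 4)*(-24) = -4*(-24) = 96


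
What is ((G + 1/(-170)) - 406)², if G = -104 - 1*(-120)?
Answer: 4395822601/28900 ≈ 1.5210e+5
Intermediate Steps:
G = 16 (G = -104 + 120 = 16)
((G + 1/(-170)) - 406)² = ((16 + 1/(-170)) - 406)² = ((16 - 1/170) - 406)² = (2719/170 - 406)² = (-66301/170)² = 4395822601/28900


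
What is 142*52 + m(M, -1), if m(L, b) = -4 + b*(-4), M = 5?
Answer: 7384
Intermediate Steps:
m(L, b) = -4 - 4*b
142*52 + m(M, -1) = 142*52 + (-4 - 4*(-1)) = 7384 + (-4 + 4) = 7384 + 0 = 7384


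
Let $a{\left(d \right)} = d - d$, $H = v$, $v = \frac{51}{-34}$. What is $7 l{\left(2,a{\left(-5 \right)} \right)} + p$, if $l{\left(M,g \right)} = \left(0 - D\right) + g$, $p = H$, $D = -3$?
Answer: $\frac{39}{2} \approx 19.5$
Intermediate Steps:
$v = - \frac{3}{2}$ ($v = 51 \left(- \frac{1}{34}\right) = - \frac{3}{2} \approx -1.5$)
$H = - \frac{3}{2} \approx -1.5$
$p = - \frac{3}{2} \approx -1.5$
$a{\left(d \right)} = 0$
$l{\left(M,g \right)} = 3 + g$ ($l{\left(M,g \right)} = \left(0 - -3\right) + g = \left(0 + 3\right) + g = 3 + g$)
$7 l{\left(2,a{\left(-5 \right)} \right)} + p = 7 \left(3 + 0\right) - \frac{3}{2} = 7 \cdot 3 - \frac{3}{2} = 21 - \frac{3}{2} = \frac{39}{2}$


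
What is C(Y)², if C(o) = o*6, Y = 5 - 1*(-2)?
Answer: 1764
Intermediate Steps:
Y = 7 (Y = 5 + 2 = 7)
C(o) = 6*o
C(Y)² = (6*7)² = 42² = 1764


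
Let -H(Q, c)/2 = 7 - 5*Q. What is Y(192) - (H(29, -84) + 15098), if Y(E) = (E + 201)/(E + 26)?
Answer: -3351139/218 ≈ -15372.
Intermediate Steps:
H(Q, c) = -14 + 10*Q (H(Q, c) = -2*(7 - 5*Q) = -14 + 10*Q)
Y(E) = (201 + E)/(26 + E)
Y(192) - (H(29, -84) + 15098) = (201 + 192)/(26 + 192) - ((-14 + 10*29) + 15098) = 393/218 - ((-14 + 290) + 15098) = (1/218)*393 - (276 + 15098) = 393/218 - 1*15374 = 393/218 - 15374 = -3351139/218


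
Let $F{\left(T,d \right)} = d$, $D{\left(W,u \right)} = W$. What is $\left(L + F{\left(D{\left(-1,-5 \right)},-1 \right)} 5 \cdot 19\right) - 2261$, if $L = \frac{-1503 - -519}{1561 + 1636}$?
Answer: $- \frac{7533116}{3197} \approx -2356.3$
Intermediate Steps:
$L = - \frac{984}{3197}$ ($L = \frac{-1503 + \left(600 - 81\right)}{3197} = \left(-1503 + 519\right) \frac{1}{3197} = \left(-984\right) \frac{1}{3197} = - \frac{984}{3197} \approx -0.30779$)
$\left(L + F{\left(D{\left(-1,-5 \right)},-1 \right)} 5 \cdot 19\right) - 2261 = \left(- \frac{984}{3197} - 5 \cdot 19\right) - 2261 = \left(- \frac{984}{3197} - 95\right) - 2261 = - \frac{304699}{3197} - 2261 = - \frac{7533116}{3197}$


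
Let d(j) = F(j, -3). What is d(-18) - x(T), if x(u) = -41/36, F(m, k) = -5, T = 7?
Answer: -139/36 ≈ -3.8611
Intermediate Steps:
x(u) = -41/36 (x(u) = -41*1/36 = -41/36)
d(j) = -5
d(-18) - x(T) = -5 - 1*(-41/36) = -5 + 41/36 = -139/36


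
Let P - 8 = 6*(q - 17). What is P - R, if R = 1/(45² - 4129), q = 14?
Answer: -21039/2104 ≈ -9.9995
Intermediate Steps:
P = -10 (P = 8 + 6*(14 - 17) = 8 + 6*(-3) = 8 - 18 = -10)
R = -1/2104 (R = 1/(2025 - 4129) = 1/(-2104) = -1/2104 ≈ -0.00047529)
P - R = -10 - 1*(-1/2104) = -10 + 1/2104 = -21039/2104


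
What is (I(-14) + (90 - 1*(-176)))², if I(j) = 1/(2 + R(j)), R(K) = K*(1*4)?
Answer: 206295769/2916 ≈ 70746.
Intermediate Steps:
R(K) = 4*K (R(K) = K*4 = 4*K)
I(j) = 1/(2 + 4*j)
(I(-14) + (90 - 1*(-176)))² = (1/(2*(1 + 2*(-14))) + (90 - 1*(-176)))² = (1/(2*(1 - 28)) + (90 + 176))² = ((½)/(-27) + 266)² = ((½)*(-1/27) + 266)² = (-1/54 + 266)² = (14363/54)² = 206295769/2916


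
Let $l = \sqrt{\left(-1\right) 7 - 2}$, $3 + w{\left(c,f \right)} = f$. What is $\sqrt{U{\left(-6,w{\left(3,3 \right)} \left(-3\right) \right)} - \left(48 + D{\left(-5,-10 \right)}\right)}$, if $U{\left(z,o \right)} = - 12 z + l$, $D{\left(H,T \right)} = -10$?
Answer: $\sqrt{34 + 3 i} \approx 5.8366 + 0.257 i$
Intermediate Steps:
$w{\left(c,f \right)} = -3 + f$
$l = 3 i$ ($l = \sqrt{-7 - 2} = \sqrt{-9} = 3 i \approx 3.0 i$)
$U{\left(z,o \right)} = - 12 z + 3 i$
$\sqrt{U{\left(-6,w{\left(3,3 \right)} \left(-3\right) \right)} - \left(48 + D{\left(-5,-10 \right)}\right)} = \sqrt{\left(\left(-12\right) \left(-6\right) + 3 i\right) - 38} = \sqrt{\left(72 + 3 i\right) + \left(-48 + 10\right)} = \sqrt{\left(72 + 3 i\right) - 38} = \sqrt{34 + 3 i}$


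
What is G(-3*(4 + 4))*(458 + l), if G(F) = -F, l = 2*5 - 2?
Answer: 11184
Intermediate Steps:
l = 8 (l = 10 - 2 = 8)
G(-3*(4 + 4))*(458 + l) = (-(-3)*(4 + 4))*(458 + 8) = -(-3)*8*466 = -1*(-24)*466 = 24*466 = 11184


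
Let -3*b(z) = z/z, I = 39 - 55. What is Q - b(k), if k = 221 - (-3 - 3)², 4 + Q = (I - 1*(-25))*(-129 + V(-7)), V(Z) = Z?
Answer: -3683/3 ≈ -1227.7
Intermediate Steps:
I = -16
Q = -1228 (Q = -4 + (-16 - 1*(-25))*(-129 - 7) = -4 + (-16 + 25)*(-136) = -4 + 9*(-136) = -4 - 1224 = -1228)
k = 185 (k = 221 - 1*(-6)² = 221 - 1*36 = 221 - 36 = 185)
b(z) = -⅓ (b(z) = -z/(3*z) = -⅓*1 = -⅓)
Q - b(k) = -1228 - 1*(-⅓) = -1228 + ⅓ = -3683/3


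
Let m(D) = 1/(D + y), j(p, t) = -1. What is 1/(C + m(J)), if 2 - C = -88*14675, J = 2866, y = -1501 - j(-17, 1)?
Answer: 1366/1764055133 ≈ 7.7435e-7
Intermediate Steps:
y = -1500 (y = -1501 - 1*(-1) = -1501 + 1 = -1500)
m(D) = 1/(-1500 + D) (m(D) = 1/(D - 1500) = 1/(-1500 + D))
C = 1291402 (C = 2 - (-88)*14675 = 2 - 1*(-1291400) = 2 + 1291400 = 1291402)
1/(C + m(J)) = 1/(1291402 + 1/(-1500 + 2866)) = 1/(1291402 + 1/1366) = 1/(1764055133/1366) = 1366/1764055133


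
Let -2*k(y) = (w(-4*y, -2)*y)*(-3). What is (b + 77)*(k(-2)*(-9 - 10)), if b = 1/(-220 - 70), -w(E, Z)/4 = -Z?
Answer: -5091012/145 ≈ -35110.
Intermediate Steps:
w(E, Z) = 4*Z (w(E, Z) = -(-4)*Z = 4*Z)
k(y) = -12*y (k(y) = -(4*(-2))*y*(-3)/2 = -(-8*y)*(-3)/2 = -12*y)
b = -1/290 (b = 1/(-290) = -1/290 ≈ -0.0034483)
(b + 77)*(k(-2)*(-9 - 10)) = (-1/290 + 77)*((-12*(-2))*(-9 - 10)) = 22329*(24*(-19))/290 = (22329/290)*(-456) = -5091012/145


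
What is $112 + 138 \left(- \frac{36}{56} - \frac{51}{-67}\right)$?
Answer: $\frac{60187}{469} \approx 128.33$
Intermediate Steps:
$112 + 138 \left(- \frac{36}{56} - \frac{51}{-67}\right) = 112 + 138 \left(\left(-36\right) \frac{1}{56} - - \frac{51}{67}\right) = 112 + 138 \left(- \frac{9}{14} + \frac{51}{67}\right) = 112 + 138 \cdot \frac{111}{938} = 112 + \frac{7659}{469} = \frac{60187}{469}$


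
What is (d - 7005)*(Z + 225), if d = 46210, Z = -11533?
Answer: -443330140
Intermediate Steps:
(d - 7005)*(Z + 225) = (46210 - 7005)*(-11533 + 225) = 39205*(-11308) = -443330140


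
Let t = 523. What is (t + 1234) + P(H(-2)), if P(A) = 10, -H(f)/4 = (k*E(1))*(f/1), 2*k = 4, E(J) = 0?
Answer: 1767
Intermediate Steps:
k = 2 (k = (½)*4 = 2)
H(f) = 0 (H(f) = -4*2*0*f/1 = -0*f*1 = -0*f = -4*0 = 0)
(t + 1234) + P(H(-2)) = (523 + 1234) + 10 = 1757 + 10 = 1767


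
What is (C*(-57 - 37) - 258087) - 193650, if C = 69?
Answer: -458223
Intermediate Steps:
(C*(-57 - 37) - 258087) - 193650 = (69*(-57 - 37) - 258087) - 193650 = (69*(-94) - 258087) - 193650 = (-6486 - 258087) - 193650 = -264573 - 193650 = -458223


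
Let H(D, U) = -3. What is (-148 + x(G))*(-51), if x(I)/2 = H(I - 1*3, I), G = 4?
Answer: 7854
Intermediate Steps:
x(I) = -6 (x(I) = 2*(-3) = -6)
(-148 + x(G))*(-51) = (-148 - 6)*(-51) = -154*(-51) = 7854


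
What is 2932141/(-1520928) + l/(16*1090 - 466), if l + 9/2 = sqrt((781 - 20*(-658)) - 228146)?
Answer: -2765389195/1434235104 + I*sqrt(214205)/16974 ≈ -1.9281 + 0.027267*I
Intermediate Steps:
l = -9/2 + I*sqrt(214205) (l = -9/2 + sqrt((781 - 20*(-658)) - 228146) = -9/2 + sqrt((781 + 13160) - 228146) = -9/2 + sqrt(13941 - 228146) = -9/2 + sqrt(-214205) = -9/2 + I*sqrt(214205) ≈ -4.5 + 462.82*I)
2932141/(-1520928) + l/(16*1090 - 466) = 2932141/(-1520928) + (-9/2 + I*sqrt(214205))/(16*1090 - 466) = 2932141*(-1/1520928) + (-9/2 + I*sqrt(214205))/(17440 - 466) = -2932141/1520928 + (-9/2 + I*sqrt(214205))/16974 = -2932141/1520928 + (-9/2 + I*sqrt(214205))*(1/16974) = -2932141/1520928 + (-1/3772 + I*sqrt(214205)/16974) = -2765389195/1434235104 + I*sqrt(214205)/16974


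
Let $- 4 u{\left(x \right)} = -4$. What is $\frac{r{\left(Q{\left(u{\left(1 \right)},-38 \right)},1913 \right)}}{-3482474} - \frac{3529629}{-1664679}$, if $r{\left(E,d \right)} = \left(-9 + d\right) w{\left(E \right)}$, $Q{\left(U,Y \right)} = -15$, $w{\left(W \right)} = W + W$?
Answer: $\frac{2064487947771}{966200222641} \approx 2.1367$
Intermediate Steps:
$u{\left(x \right)} = 1$ ($u{\left(x \right)} = \left(- \frac{1}{4}\right) \left(-4\right) = 1$)
$w{\left(W \right)} = 2 W$
$r{\left(E,d \right)} = 2 E \left(-9 + d\right)$ ($r{\left(E,d \right)} = \left(-9 + d\right) 2 E = 2 E \left(-9 + d\right)$)
$\frac{r{\left(Q{\left(u{\left(1 \right)},-38 \right)},1913 \right)}}{-3482474} - \frac{3529629}{-1664679} = \frac{2 \left(-15\right) \left(-9 + 1913\right)}{-3482474} - \frac{3529629}{-1664679} = 2 \left(-15\right) 1904 \left(- \frac{1}{3482474}\right) - - \frac{1176543}{554893} = \left(-57120\right) \left(- \frac{1}{3482474}\right) + \frac{1176543}{554893} = \frac{28560}{1741237} + \frac{1176543}{554893} = \frac{2064487947771}{966200222641}$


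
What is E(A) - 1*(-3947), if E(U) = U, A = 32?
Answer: 3979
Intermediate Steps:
E(A) - 1*(-3947) = 32 - 1*(-3947) = 32 + 3947 = 3979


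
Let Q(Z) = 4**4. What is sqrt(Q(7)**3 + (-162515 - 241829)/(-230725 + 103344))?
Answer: 22*sqrt(562450004273510)/127381 ≈ 4096.0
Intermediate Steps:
Q(Z) = 256
sqrt(Q(7)**3 + (-162515 - 241829)/(-230725 + 103344)) = sqrt(256**3 + (-162515 - 241829)/(-230725 + 103344)) = sqrt(16777216 - 404344/(-127381)) = sqrt(16777216 - 404344*(-1/127381)) = sqrt(16777216 + 404344/127381) = sqrt(2137098955640/127381) = 22*sqrt(562450004273510)/127381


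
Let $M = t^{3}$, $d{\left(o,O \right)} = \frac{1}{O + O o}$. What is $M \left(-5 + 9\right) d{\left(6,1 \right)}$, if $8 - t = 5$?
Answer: $\frac{108}{7} \approx 15.429$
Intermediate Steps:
$t = 3$ ($t = 8 - 5 = 3$)
$M = 27$ ($M = 3^{3} = 27$)
$M \left(-5 + 9\right) d{\left(6,1 \right)} = 27 \left(-5 + 9\right) \frac{1}{1 \left(1 + 6\right)} = 27 \cdot 4 \cdot 1 \cdot \frac{1}{7} = 27 \cdot 4 \cdot \frac{1}{7} = 27 \cdot \frac{4}{7} = \frac{108}{7}$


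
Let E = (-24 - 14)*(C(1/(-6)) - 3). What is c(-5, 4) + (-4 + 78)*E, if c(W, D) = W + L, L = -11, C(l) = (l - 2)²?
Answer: -43027/9 ≈ -4780.8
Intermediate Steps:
C(l) = (-2 + l)²
c(W, D) = -11 + W (c(W, D) = W - 11 = -11 + W)
E = -1159/18 (E = (-24 - 14)*((-2 + 1/(-6))² - 3) = -38*((-2 - ⅙)² - 3) = -38*((-13/6)² - 3) = -38*(169/36 - 3) = -38*61/36 = -1159/18 ≈ -64.389)
c(-5, 4) + (-4 + 78)*E = (-11 - 5) + (-4 + 78)*(-1159/18) = -16 + 74*(-1159/18) = -16 - 42883/9 = -43027/9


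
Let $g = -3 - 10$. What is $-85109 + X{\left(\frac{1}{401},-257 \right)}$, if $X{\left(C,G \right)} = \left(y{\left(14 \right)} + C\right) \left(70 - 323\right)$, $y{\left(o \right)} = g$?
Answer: $- \frac{32810073}{401} \approx -81821.0$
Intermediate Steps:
$g = -13$ ($g = -3 - 10 = -13$)
$y{\left(o \right)} = -13$
$X{\left(C,G \right)} = 3289 - 253 C$ ($X{\left(C,G \right)} = \left(-13 + C\right) \left(70 - 323\right) = \left(-13 + C\right) \left(-253\right) = 3289 - 253 C$)
$-85109 + X{\left(\frac{1}{401},-257 \right)} = -85109 + \left(3289 - \frac{253}{401}\right) = -85109 + \frac{1318636}{401} = - \frac{32810073}{401}$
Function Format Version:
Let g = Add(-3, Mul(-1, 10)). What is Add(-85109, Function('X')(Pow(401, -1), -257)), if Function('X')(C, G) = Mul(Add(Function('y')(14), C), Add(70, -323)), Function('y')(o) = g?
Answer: Rational(-32810073, 401) ≈ -81821.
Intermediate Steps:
g = -13 (g = Add(-3, -10) = -13)
Function('y')(o) = -13
Function('X')(C, G) = Add(3289, Mul(-253, C)) (Function('X')(C, G) = Mul(Add(-13, C), Add(70, -323)) = Mul(Add(-13, C), -253) = Add(3289, Mul(-253, C)))
Add(-85109, Function('X')(Pow(401, -1), -257)) = Add(-85109, Add(3289, Mul(-253, Pow(401, -1)))) = Add(-85109, Add(3289, Mul(-253, Rational(1, 401)))) = Add(-85109, Add(3289, Rational(-253, 401))) = Add(-85109, Rational(1318636, 401)) = Rational(-32810073, 401)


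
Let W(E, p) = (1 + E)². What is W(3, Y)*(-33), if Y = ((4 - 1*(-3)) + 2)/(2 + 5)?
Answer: -528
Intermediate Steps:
Y = 9/7 (Y = ((4 + 3) + 2)/7 = (7 + 2)*(⅐) = 9*(⅐) = 9/7 ≈ 1.2857)
W(3, Y)*(-33) = (1 + 3)²*(-33) = 4²*(-33) = 16*(-33) = -528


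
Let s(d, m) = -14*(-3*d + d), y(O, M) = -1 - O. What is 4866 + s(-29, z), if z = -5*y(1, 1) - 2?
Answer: 4054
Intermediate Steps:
z = 8 (z = -5*(-1 - 1*1) - 2 = -5*(-1 - 1) - 2 = -5*(-2) - 2 = 10 - 2 = 8)
s(d, m) = 28*d (s(d, m) = -(-28)*d = 28*d)
4866 + s(-29, z) = 4866 + 28*(-29) = 4866 - 812 = 4054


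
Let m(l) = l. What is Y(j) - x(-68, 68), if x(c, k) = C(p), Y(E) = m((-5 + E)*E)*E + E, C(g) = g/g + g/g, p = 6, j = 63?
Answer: 230263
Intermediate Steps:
C(g) = 2 (C(g) = 1 + 1 = 2)
Y(E) = E + E²*(-5 + E) (Y(E) = ((-5 + E)*E)*E + E = (E*(-5 + E))*E + E = E²*(-5 + E) + E = E + E²*(-5 + E))
x(c, k) = 2
Y(j) - x(-68, 68) = 63*(1 + 63*(-5 + 63)) - 1*2 = 63*(1 + 63*58) - 2 = 63*(1 + 3654) - 2 = 63*3655 - 2 = 230265 - 2 = 230263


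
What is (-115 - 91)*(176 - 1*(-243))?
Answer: -86314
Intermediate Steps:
(-115 - 91)*(176 - 1*(-243)) = -206*(176 + 243) = -206*419 = -86314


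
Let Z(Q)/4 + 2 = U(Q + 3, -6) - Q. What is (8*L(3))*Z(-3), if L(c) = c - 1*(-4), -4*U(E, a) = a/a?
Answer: 168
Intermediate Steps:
U(E, a) = -¼ (U(E, a) = -a/(4*a) = -¼*1 = -¼)
Z(Q) = -9 - 4*Q (Z(Q) = -8 + 4*(-¼ - Q) = -8 + (-1 - 4*Q) = -9 - 4*Q)
L(c) = 4 + c (L(c) = c + 4 = 4 + c)
(8*L(3))*Z(-3) = (8*(4 + 3))*(-9 - 4*(-3)) = (8*7)*(-9 + 12) = 56*3 = 168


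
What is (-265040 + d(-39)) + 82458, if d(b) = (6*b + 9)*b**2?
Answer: -524807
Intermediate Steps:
d(b) = b**2*(9 + 6*b) (d(b) = (9 + 6*b)*b**2 = b**2*(9 + 6*b))
(-265040 + d(-39)) + 82458 = (-265040 + (-39)**2*(9 + 6*(-39))) + 82458 = (-265040 + 1521*(9 - 234)) + 82458 = (-265040 + 1521*(-225)) + 82458 = (-265040 - 342225) + 82458 = -607265 + 82458 = -524807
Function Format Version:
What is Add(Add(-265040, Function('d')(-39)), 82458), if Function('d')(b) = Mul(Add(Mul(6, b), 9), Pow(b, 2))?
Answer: -524807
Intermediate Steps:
Function('d')(b) = Mul(Pow(b, 2), Add(9, Mul(6, b))) (Function('d')(b) = Mul(Add(9, Mul(6, b)), Pow(b, 2)) = Mul(Pow(b, 2), Add(9, Mul(6, b))))
Add(Add(-265040, Function('d')(-39)), 82458) = Add(Add(-265040, Mul(Pow(-39, 2), Add(9, Mul(6, -39)))), 82458) = Add(Add(-265040, Mul(1521, Add(9, -234))), 82458) = Add(Add(-265040, Mul(1521, -225)), 82458) = Add(Add(-265040, -342225), 82458) = Add(-607265, 82458) = -524807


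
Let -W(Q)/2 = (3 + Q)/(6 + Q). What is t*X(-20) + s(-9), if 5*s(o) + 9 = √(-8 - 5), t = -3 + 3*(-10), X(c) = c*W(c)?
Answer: -56163/35 + I*√13/5 ≈ -1604.7 + 0.72111*I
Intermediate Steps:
W(Q) = -2*(3 + Q)/(6 + Q)
X(c) = 2*c*(-3 - c)/(6 + c) (X(c) = c*(2*(-3 - c)/(6 + c)) = 2*c*(-3 - c)/(6 + c))
t = -33 (t = -3 - 30 = -33)
s(o) = -9/5 + I*√13/5 (s(o) = -9/5 + √(-8 - 5)/5 = -9/5 + √(-13)/5 = -9/5 + (I*√13)/5 = -9/5 + I*√13/5)
t*X(-20) + s(-9) = -(-66)*(-20)*(3 - 20)/(6 - 20) + (-9/5 + I*√13/5) = -(-66)*(-20)*(-17)/(-14) + (-9/5 + I*√13/5) = -(-66)*(-20)*(-1)*(-17)/14 + (-9/5 + I*√13/5) = -33*340/7 + (-9/5 + I*√13/5) = -11220/7 + (-9/5 + I*√13/5) = -56163/35 + I*√13/5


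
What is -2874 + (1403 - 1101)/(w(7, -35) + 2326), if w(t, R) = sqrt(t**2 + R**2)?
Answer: -7772384648/2704501 - 1057*sqrt(26)/2704501 ≈ -2873.9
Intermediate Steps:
w(t, R) = sqrt(R**2 + t**2)
-2874 + (1403 - 1101)/(w(7, -35) + 2326) = -2874 + (1403 - 1101)/(sqrt((-35)**2 + 7**2) + 2326) = -2874 + 302/(sqrt(1225 + 49) + 2326) = -2874 + 302/(sqrt(1274) + 2326) = -2874 + 302/(7*sqrt(26) + 2326) = -2874 + 302/(2326 + 7*sqrt(26))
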